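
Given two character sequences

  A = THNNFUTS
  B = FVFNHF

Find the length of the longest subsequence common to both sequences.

2

One common subsequence of length 2: H [2,5], F [5,6], and the DP table's final entry dp[8][6] is also 2, so no common subsequence is longer.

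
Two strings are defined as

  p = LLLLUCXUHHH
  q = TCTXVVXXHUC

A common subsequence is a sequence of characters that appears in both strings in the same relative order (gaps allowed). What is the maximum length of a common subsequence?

3

Match C (p #6, q #2) → X (p #7, q #8) → U (p #8, q #10) — 3 characters in the same relative order in both, and the DP table's final entry dp[11][11] is also 3, so no common subsequence is longer.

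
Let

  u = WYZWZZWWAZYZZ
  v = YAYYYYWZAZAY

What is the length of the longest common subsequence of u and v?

Pick Y (u #2, v #6) → W (u #4, v #7) → Z (u #5, v #8) → Z (u #6, v #10) → A (u #9, v #11) → Y (u #11, v #12); all 6 characters appear in both, in order. The LCS DP gives dp[13][12] = 6, so this is optimal.

6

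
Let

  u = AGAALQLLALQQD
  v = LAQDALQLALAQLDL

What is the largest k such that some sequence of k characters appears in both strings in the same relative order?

Taking A at u[1]=v[2] → A at u[4]=v[5] → L at u[5]=v[6] → Q at u[6]=v[7] → L at u[7]=v[8] → L at u[8]=v[10] → A at u[9]=v[11] → L at u[10]=v[13] → D at u[13]=v[14] gives a common subsequence of length 9. Since dp[13][15] = 9, nothing longer is possible.

9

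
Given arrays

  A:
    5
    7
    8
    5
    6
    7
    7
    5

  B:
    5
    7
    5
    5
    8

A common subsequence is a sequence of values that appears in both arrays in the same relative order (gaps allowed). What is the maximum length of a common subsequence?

Let dp[i][j] be the LCS length of the first i values of A and the first j values of B. dp[i][j] = dp[i-1][j-1]+1 when the i-th and j-th values match, else max(dp[i-1][j], dp[i][j-1]).
    ·  5  7  5  5  8
 ·  0  0  0  0  0  0
 5  0  1  1  1  1  1
 7  0  1  2  2  2  2
 8  0  1  2  2  2  3
 5  0  1  2  3  3  3
 6  0  1  2  3  3  3
 7  0  1  2  3  3  3
 7  0  1  2  3  3  3
 5  0  1  2  3  4  4
dp[8][5] = 4. One LCS (by backtracking along matches): 5, 7, 5, 5.

4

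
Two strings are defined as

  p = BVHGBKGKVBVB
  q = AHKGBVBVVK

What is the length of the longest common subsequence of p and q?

Let dp[i][j] be the LCS length of the first i characters of p and the first j characters of q. dp[i][j] = dp[i-1][j-1]+1 when the i-th and j-th characters match, else max(dp[i-1][j], dp[i][j-1]).
    ·  A  H  K  G  B  V  B  V  V  K
 ·  0  0  0  0  0  0  0  0  0  0  0
 B  0  0  0  0  0  1  1  1  1  1  1
 V  0  0  0  0  0  1  2  2  2  2  2
 H  0  0  1  1  1  1  2  2  2  2  2
 G  0  0  1  1  2  2  2  2  2  2  2
 B  0  0  1  1  2  3  3  3  3  3  3
 K  0  0  1  2  2  3  3  3  3  3  4
 G  0  0  1  2  3  3  3  3  3  3  4
 K  0  0  1  2  3  3  3  3  3  3  4
 V  0  0  1  2  3  3  4  4  4  4  4
 B  0  0  1  2  3  4  4  5  5  5  5
 V  0  0  1  2  3  4  5  5  6  6  6
 B  0  0  1  2  3  4  5  6  6  6  6
dp[12][10] = 6. One LCS (by backtracking along matches): HGBVBV.

6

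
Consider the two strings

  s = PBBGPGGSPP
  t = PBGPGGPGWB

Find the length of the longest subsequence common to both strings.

Pick P at s[1]=t[1], B at s[3]=t[2], G at s[4]=t[3], P at s[5]=t[4], G at s[6]=t[5], G at s[7]=t[6], P at s[9]=t[7]; all 7 characters appear in both, in order. Since dp[10][10] = 7, nothing longer is possible.

7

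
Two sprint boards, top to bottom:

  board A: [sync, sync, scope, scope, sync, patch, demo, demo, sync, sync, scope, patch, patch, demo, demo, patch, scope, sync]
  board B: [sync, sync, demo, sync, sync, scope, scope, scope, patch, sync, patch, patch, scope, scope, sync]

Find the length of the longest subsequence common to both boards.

11

Taking sync at board A[2]=board B[1]; then sync at board A[5]=board B[2]; then demo at board A[8]=board B[3]; then sync at board A[9]=board B[4]; then sync at board A[10]=board B[5]; then scope at board A[11]=board B[8]; then patch at board A[12]=board B[9]; then patch at board A[13]=board B[11]; then patch at board A[16]=board B[12]; then scope at board A[17]=board B[14]; then sync at board A[18]=board B[15] gives a common subsequence of length 11. dp[18][15] = 11 confirms this is the maximum.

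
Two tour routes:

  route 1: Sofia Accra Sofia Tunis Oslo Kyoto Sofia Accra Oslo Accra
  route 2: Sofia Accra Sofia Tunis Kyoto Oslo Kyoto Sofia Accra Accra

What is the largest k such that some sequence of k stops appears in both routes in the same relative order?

9

Pick Sofia [1,1], then Accra [2,2], then Sofia [3,3], then Tunis [4,4], then Oslo [5,6], then Kyoto [6,7], then Sofia [7,8], then Accra [8,9], then Accra [10,10]; all 9 stops appear in both, in order. The LCS DP gives dp[10][10] = 9, so this is optimal.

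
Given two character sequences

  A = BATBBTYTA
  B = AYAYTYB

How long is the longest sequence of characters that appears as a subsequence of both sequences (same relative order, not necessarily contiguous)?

3

Let dp[i][j] be the LCS length of the first i characters of A and the first j characters of B. dp[i][j] = dp[i-1][j-1]+1 when the i-th and j-th characters match, else max(dp[i-1][j], dp[i][j-1]).
    ·  A  Y  A  Y  T  Y  B
 ·  0  0  0  0  0  0  0  0
 B  0  0  0  0  0  0  0  1
 A  0  1  1  1  1  1  1  1
 T  0  1  1  1  1  2  2  2
 B  0  1  1  1  1  2  2  3
 B  0  1  1  1  1  2  2  3
 T  0  1  1  1  1  2  2  3
 Y  0  1  2  2  2  2  3  3
 T  0  1  2  2  2  3  3  3
 A  0  1  2  3  3  3  3  3
dp[9][7] = 3. One LCS (by backtracking along matches): ATB.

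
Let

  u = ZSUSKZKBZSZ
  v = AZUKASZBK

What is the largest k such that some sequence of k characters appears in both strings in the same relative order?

5

One common subsequence of length 5: Z [1,2], then U [3,3], then S [4,6], then Z [6,7], then K [7,9]. The LCS DP gives dp[11][9] = 5, so this is optimal.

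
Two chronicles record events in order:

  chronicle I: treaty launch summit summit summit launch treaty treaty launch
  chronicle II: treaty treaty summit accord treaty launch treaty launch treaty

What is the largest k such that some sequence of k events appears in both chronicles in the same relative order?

Match treaty at chronicle I[1]=chronicle II[2], summit at chronicle I[3]=chronicle II[3], launch at chronicle I[6]=chronicle II[6], treaty at chronicle I[7]=chronicle II[7], treaty at chronicle I[8]=chronicle II[9] — 5 events in the same relative order in both. dp[9][9] = 5 confirms this is the maximum.

5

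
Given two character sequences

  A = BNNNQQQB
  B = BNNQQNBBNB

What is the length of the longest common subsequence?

Let dp[i][j] be the LCS length of the first i characters of A and the first j characters of B. dp[i][j] = dp[i-1][j-1]+1 when the i-th and j-th characters match, else max(dp[i-1][j], dp[i][j-1]).
    ·  B  N  N  Q  Q  N  B  B  N  B
 ·  0  0  0  0  0  0  0  0  0  0  0
 B  0  1  1  1  1  1  1  1  1  1  1
 N  0  1  2  2  2  2  2  2  2  2  2
 N  0  1  2  3  3  3  3  3  3  3  3
 N  0  1  2  3  3  3  4  4  4  4  4
 Q  0  1  2  3  4  4  4  4  4  4  4
 Q  0  1  2  3  4  5  5  5  5  5  5
 Q  0  1  2  3  4  5  5  5  5  5  5
 B  0  1  2  3  4  5  5  6  6  6  6
dp[8][10] = 6. One LCS (by backtracking along matches): BNNQQB.

6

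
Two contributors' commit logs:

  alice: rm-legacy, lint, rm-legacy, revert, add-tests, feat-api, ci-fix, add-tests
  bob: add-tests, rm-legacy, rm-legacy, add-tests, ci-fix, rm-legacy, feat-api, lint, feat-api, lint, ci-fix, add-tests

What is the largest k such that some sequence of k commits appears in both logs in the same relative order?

6

Taking rm-legacy at alice[1]=bob[2], rm-legacy at alice[3]=bob[3], add-tests at alice[5]=bob[4], feat-api at alice[6]=bob[9], ci-fix at alice[7]=bob[11], add-tests at alice[8]=bob[12] gives a common subsequence of length 6. Since dp[8][12] = 6, nothing longer is possible.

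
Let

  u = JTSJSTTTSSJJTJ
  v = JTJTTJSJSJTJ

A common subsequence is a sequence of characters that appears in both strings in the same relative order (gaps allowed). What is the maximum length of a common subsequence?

Match J (u #1, v #1), then T (u #2, v #2), then J (u #4, v #3), then T (u #6, v #4), then T (u #7, v #5), then S (u #9, v #7), then S (u #10, v #9), then J (u #12, v #10), then T (u #13, v #11), then J (u #14, v #12) — 10 characters in the same relative order in both. Since dp[14][12] = 10, nothing longer is possible.

10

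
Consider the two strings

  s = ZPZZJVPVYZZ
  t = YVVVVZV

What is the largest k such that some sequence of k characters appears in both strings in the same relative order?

3

Match V (s #6, t #4); then V (s #8, t #5); then Z (s #10, t #6) — 3 characters in the same relative order in both. dp[11][7] = 3 confirms this is the maximum.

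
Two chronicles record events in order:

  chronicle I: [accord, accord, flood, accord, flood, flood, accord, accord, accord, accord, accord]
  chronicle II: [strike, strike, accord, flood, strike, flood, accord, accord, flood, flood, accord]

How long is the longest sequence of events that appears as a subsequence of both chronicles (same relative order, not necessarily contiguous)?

6

Pick accord (chronicle I #1, chronicle II #3), accord (chronicle I #2, chronicle II #7), accord (chronicle I #4, chronicle II #8), flood (chronicle I #5, chronicle II #9), flood (chronicle I #6, chronicle II #10), accord (chronicle I #11, chronicle II #11); all 6 events appear in both, in order. dp[11][11] = 6 confirms this is the maximum.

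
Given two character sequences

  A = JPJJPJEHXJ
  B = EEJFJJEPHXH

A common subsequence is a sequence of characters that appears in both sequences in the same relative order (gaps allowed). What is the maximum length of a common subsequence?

6

One common subsequence of length 6: J at A[1]=B[3]; then J at A[3]=B[5]; then J at A[4]=B[6]; then P at A[5]=B[8]; then H at A[8]=B[9]; then X at A[9]=B[10], and the DP table's final entry dp[10][11] is also 6, so no common subsequence is longer.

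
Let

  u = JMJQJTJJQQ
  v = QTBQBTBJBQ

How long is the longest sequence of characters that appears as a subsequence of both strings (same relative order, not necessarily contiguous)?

Let dp[i][j] be the LCS length of the first i characters of u and the first j characters of v. dp[i][j] = dp[i-1][j-1]+1 when the i-th and j-th characters match, else max(dp[i-1][j], dp[i][j-1]).
    ·  Q  T  B  Q  B  T  B  J  B  Q
 ·  0  0  0  0  0  0  0  0  0  0  0
 J  0  0  0  0  0  0  0  0  1  1  1
 M  0  0  0  0  0  0  0  0  1  1  1
 J  0  0  0  0  0  0  0  0  1  1  1
 Q  0  1  1  1  1  1  1  1  1  1  2
 J  0  1  1  1  1  1  1  1  2  2  2
 T  0  1  2  2  2  2  2  2  2  2  2
 J  0  1  2  2  2  2  2  2  3  3  3
 J  0  1  2  2  2  2  2  2  3  3  3
 Q  0  1  2  2  3  3  3  3  3  3  4
 Q  0  1  2  2  3  3  3  3  3  3  4
dp[10][10] = 4. One LCS (by backtracking along matches): QTJQ.

4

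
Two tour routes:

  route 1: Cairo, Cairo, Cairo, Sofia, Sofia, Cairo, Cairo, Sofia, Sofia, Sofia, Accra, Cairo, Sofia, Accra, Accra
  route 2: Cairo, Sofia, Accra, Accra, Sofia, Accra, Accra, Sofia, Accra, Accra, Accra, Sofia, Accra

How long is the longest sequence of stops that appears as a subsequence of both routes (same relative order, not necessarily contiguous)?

7

Taking Cairo (route 1 #3, route 2 #1); then Sofia (route 1 #4, route 2 #2); then Sofia (route 1 #5, route 2 #5); then Sofia (route 1 #8, route 2 #8); then Accra (route 1 #11, route 2 #11); then Sofia (route 1 #13, route 2 #12); then Accra (route 1 #15, route 2 #13) gives a common subsequence of length 7. dp[15][13] = 7 confirms this is the maximum.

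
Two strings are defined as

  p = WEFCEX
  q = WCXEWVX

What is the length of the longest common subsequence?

4

Taking W (p #1, q #1) → C (p #4, q #2) → E (p #5, q #4) → X (p #6, q #7) gives a common subsequence of length 4, and the DP table's final entry dp[6][7] is also 4, so no common subsequence is longer.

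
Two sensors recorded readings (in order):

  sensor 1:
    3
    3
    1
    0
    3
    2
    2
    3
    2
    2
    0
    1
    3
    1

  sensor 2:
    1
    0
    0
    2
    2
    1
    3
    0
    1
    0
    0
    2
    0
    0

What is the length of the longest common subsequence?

7

One common subsequence of length 7: 1 at sensor 1[3]=sensor 2[1] → 0 at sensor 1[4]=sensor 2[3] → 2 at sensor 1[6]=sensor 2[4] → 2 at sensor 1[7]=sensor 2[5] → 3 at sensor 1[8]=sensor 2[7] → 2 at sensor 1[9]=sensor 2[12] → 0 at sensor 1[11]=sensor 2[14]. Since dp[14][14] = 7, nothing longer is possible.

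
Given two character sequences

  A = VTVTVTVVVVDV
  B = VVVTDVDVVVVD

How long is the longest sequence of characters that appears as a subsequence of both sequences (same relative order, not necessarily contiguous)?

9

Taking V at A[1]=B[2], then V at A[3]=B[3], then T at A[4]=B[4], then V at A[5]=B[6], then V at A[7]=B[8], then V at A[8]=B[9], then V at A[9]=B[10], then V at A[10]=B[11], then D at A[11]=B[12] gives a common subsequence of length 9. dp[12][12] = 9 confirms this is the maximum.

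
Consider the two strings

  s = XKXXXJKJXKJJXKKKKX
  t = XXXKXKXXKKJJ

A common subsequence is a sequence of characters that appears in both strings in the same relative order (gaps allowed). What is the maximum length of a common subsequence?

9

Pick X [1,3] → K [2,4] → X [3,5] → X [4,7] → X [5,8] → K [7,9] → K [10,10] → J [11,11] → J [12,12]; all 9 characters appear in both, in order. dp[18][12] = 9 confirms this is the maximum.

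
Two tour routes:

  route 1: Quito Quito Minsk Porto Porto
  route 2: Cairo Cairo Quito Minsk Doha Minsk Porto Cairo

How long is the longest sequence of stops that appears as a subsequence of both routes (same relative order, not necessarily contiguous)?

3

Taking Quito (route 1 #1, route 2 #3), Minsk (route 1 #3, route 2 #6), Porto (route 1 #4, route 2 #7) gives a common subsequence of length 3. The LCS DP gives dp[5][8] = 3, so this is optimal.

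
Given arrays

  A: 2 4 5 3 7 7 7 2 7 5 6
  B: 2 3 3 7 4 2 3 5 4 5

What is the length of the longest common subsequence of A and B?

Let dp[i][j] be the LCS length of the first i values of A and the first j values of B. dp[i][j] = dp[i-1][j-1]+1 when the i-th and j-th values match, else max(dp[i-1][j], dp[i][j-1]).
    ·  2  3  3  7  4  2  3  5  4  5
 ·  0  0  0  0  0  0  0  0  0  0  0
 2  0  1  1  1  1  1  1  1  1  1  1
 4  0  1  1  1  1  2  2  2  2  2  2
 5  0  1  1  1  1  2  2  2  3  3  3
 3  0  1  2  2  2  2  2  3  3  3  3
 7  0  1  2  2  3  3  3  3  3  3  3
 7  0  1  2  2  3  3  3  3  3  3  3
 7  0  1  2  2  3  3  3  3  3  3  3
 2  0  1  2  2  3  3  4  4  4  4  4
 7  0  1  2  2  3  3  4  4  4  4  4
 5  0  1  2  2  3  3  4  4  5  5  5
 6  0  1  2  2  3  3  4  4  5  5  5
dp[11][10] = 5. One LCS (by backtracking along matches): 2, 3, 7, 2, 5.

5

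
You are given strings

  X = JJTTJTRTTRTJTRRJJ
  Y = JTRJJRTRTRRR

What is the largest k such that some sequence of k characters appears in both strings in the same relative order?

9

Match J (X #1, Y #1); then J (X #2, Y #4); then J (X #5, Y #5); then T (X #6, Y #7); then R (X #7, Y #8); then T (X #9, Y #9); then R (X #10, Y #10); then R (X #14, Y #11); then R (X #15, Y #12) — 9 characters in the same relative order in both. Since dp[17][12] = 9, nothing longer is possible.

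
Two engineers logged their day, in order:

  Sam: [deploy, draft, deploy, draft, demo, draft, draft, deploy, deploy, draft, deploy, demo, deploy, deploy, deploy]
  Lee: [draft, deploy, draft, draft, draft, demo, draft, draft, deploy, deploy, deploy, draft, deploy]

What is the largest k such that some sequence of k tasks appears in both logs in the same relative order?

10

Taking deploy at Sam[1]=Lee[2] → draft at Sam[2]=Lee[4] → draft at Sam[4]=Lee[5] → demo at Sam[5]=Lee[6] → draft at Sam[6]=Lee[7] → draft at Sam[7]=Lee[8] → deploy at Sam[8]=Lee[10] → deploy at Sam[9]=Lee[11] → draft at Sam[10]=Lee[12] → deploy at Sam[15]=Lee[13] gives a common subsequence of length 10. Since dp[15][13] = 10, nothing longer is possible.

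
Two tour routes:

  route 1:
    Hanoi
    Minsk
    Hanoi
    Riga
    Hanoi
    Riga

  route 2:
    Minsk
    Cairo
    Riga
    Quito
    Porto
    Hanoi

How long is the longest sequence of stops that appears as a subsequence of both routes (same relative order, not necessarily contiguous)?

3

Taking Minsk [2,1], then Riga [4,3], then Hanoi [5,6] gives a common subsequence of length 3, and the DP table's final entry dp[6][6] is also 3, so no common subsequence is longer.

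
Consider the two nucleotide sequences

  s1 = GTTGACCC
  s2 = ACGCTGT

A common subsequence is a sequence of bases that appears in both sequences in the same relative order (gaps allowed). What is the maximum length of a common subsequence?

3

Taking G (s1 #1, s2 #3), then T (s1 #2, s2 #5), then T (s1 #3, s2 #7) gives a common subsequence of length 3. The LCS DP gives dp[8][7] = 3, so this is optimal.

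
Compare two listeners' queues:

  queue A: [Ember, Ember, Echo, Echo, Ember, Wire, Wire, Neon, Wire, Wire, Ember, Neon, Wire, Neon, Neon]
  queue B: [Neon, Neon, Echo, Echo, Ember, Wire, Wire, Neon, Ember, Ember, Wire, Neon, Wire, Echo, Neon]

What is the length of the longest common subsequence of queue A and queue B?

Pick Echo [3,3], Echo [4,4], Ember [5,5], Wire [6,6], Wire [7,7], Neon [8,8], Wire [10,11], Neon [12,12], Wire [13,13], Neon [15,15]; all 10 songs appear in both, in order, and the DP table's final entry dp[15][15] is also 10, so no common subsequence is longer.

10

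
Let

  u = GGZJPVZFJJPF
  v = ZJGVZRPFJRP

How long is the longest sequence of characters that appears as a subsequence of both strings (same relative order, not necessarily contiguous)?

Pick Z at u[3]=v[1] → J at u[4]=v[2] → V at u[6]=v[4] → Z at u[7]=v[5] → F at u[8]=v[8] → J at u[9]=v[9] → P at u[11]=v[11]; all 7 characters appear in both, in order. Since dp[12][11] = 7, nothing longer is possible.

7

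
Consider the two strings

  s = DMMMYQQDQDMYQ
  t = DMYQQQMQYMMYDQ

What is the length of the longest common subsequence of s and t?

Match D at s[1]=t[1], then M at s[4]=t[2], then Y at s[5]=t[3], then Q at s[6]=t[5], then Q at s[7]=t[6], then Q at s[9]=t[8], then M at s[11]=t[11], then Y at s[12]=t[12], then Q at s[13]=t[14] — 9 characters in the same relative order in both, and the DP table's final entry dp[13][14] is also 9, so no common subsequence is longer.

9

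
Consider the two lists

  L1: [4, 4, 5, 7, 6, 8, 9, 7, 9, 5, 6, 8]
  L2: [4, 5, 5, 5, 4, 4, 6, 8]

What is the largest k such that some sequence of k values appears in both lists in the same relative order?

5

Let dp[i][j] be the LCS length of the first i values of L1 and the first j values of L2. dp[i][j] = dp[i-1][j-1]+1 when the i-th and j-th values match, else max(dp[i-1][j], dp[i][j-1]).
    ·  4  5  5  5  4  4  6  8
 ·  0  0  0  0  0  0  0  0  0
 4  0  1  1  1  1  1  1  1  1
 4  0  1  1  1  1  2  2  2  2
 5  0  1  2  2  2  2  2  2  2
 7  0  1  2  2  2  2  2  2  2
 6  0  1  2  2  2  2  2  3  3
 8  0  1  2  2  2  2  2  3  4
 9  0  1  2  2  2  2  2  3  4
 7  0  1  2  2  2  2  2  3  4
 9  0  1  2  2  2  2  2  3  4
 5  0  1  2  3  3  3  3  3  4
 6  0  1  2  3  3  3  3  4  4
 8  0  1  2  3  3  3  3  4  5
dp[12][8] = 5. One LCS (by backtracking along matches): 4, 5, 5, 6, 8.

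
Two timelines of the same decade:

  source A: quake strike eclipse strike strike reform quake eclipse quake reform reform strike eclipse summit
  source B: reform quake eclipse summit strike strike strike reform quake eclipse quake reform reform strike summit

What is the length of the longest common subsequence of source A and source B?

Taking quake [1,2], strike [2,5], strike [4,6], strike [5,7], reform [6,8], quake [7,9], eclipse [8,10], quake [9,11], reform [10,12], reform [11,13], strike [12,14], summit [14,15] gives a common subsequence of length 12. Since dp[14][15] = 12, nothing longer is possible.

12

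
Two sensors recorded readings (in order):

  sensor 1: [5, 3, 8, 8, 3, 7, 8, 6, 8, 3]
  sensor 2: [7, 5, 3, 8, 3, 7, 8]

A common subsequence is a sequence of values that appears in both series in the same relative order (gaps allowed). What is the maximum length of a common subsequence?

6

Let dp[i][j] be the LCS length of the first i values of sensor 1 and the first j values of sensor 2. dp[i][j] = dp[i-1][j-1]+1 when the i-th and j-th values match, else max(dp[i-1][j], dp[i][j-1]).
    ·  7  5  3  8  3  7  8
 ·  0  0  0  0  0  0  0  0
 5  0  0  1  1  1  1  1  1
 3  0  0  1  2  2  2  2  2
 8  0  0  1  2  3  3  3  3
 8  0  0  1  2  3  3  3  4
 3  0  0  1  2  3  4  4  4
 7  0  1  1  2  3  4  5  5
 8  0  1  1  2  3  4  5  6
 6  0  1  1  2  3  4  5  6
 8  0  1  1  2  3  4  5  6
 3  0  1  1  2  3  4  5  6
dp[10][7] = 6. One LCS (by backtracking along matches): 5, 3, 8, 3, 7, 8.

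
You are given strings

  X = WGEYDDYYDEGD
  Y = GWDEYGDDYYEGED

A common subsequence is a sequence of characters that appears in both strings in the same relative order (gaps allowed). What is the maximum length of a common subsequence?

10

Taking W (X #1, Y #2); then E (X #3, Y #4); then Y (X #4, Y #5); then D (X #5, Y #7); then D (X #6, Y #8); then Y (X #7, Y #9); then Y (X #8, Y #10); then E (X #10, Y #11); then G (X #11, Y #12); then D (X #12, Y #14) gives a common subsequence of length 10. dp[12][14] = 10 confirms this is the maximum.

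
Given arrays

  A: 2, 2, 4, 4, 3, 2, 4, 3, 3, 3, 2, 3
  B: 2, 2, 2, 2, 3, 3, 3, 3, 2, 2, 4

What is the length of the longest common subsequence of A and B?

One common subsequence of length 7: 2 (A #1, B #3), 2 (A #2, B #4), 3 (A #5, B #5), 3 (A #8, B #6), 3 (A #9, B #7), 3 (A #10, B #8), 2 (A #11, B #10). Since dp[12][11] = 7, nothing longer is possible.

7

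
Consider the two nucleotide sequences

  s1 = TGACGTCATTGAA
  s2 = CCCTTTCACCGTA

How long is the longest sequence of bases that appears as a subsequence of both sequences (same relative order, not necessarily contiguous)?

Pick T [1,6] → A [3,8] → C [4,10] → G [5,11] → T [10,12] → A [13,13]; all 6 bases appear in both, in order. The LCS DP gives dp[13][13] = 6, so this is optimal.

6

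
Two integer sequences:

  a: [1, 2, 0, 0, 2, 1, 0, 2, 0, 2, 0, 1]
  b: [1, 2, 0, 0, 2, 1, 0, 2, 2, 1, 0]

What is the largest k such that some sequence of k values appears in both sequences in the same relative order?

Taking 1 [1,1], then 2 [2,2], then 0 [3,3], then 0 [4,4], then 2 [5,5], then 1 [6,6], then 0 [7,7], then 2 [8,8], then 2 [10,9], then 0 [11,11] gives a common subsequence of length 10. The LCS DP gives dp[12][11] = 10, so this is optimal.

10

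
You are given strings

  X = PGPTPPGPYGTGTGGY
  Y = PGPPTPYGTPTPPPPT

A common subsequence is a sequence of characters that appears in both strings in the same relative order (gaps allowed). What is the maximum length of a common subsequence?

9

Match P [1,1], G [2,2], P [3,4], T [4,5], P [5,6], G [7,8], P [8,10], T [11,11], T [13,16] — 9 characters in the same relative order in both. The LCS DP gives dp[16][16] = 9, so this is optimal.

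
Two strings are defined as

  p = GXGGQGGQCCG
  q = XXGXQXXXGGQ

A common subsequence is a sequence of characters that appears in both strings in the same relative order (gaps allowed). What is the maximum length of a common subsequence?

Match G at p[1]=q[3]; then X at p[2]=q[4]; then Q at p[5]=q[5]; then G at p[6]=q[9]; then G at p[7]=q[10]; then Q at p[8]=q[11] — 6 characters in the same relative order in both. Since dp[11][11] = 6, nothing longer is possible.

6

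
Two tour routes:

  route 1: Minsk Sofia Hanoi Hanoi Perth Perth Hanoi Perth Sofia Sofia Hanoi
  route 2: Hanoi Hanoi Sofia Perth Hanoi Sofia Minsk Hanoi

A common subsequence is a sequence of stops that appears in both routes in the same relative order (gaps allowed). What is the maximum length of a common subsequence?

6

One common subsequence of length 6: Hanoi at route 1[3]=route 2[1]; then Hanoi at route 1[4]=route 2[2]; then Perth at route 1[6]=route 2[4]; then Hanoi at route 1[7]=route 2[5]; then Sofia at route 1[9]=route 2[6]; then Hanoi at route 1[11]=route 2[8]. dp[11][8] = 6 confirms this is the maximum.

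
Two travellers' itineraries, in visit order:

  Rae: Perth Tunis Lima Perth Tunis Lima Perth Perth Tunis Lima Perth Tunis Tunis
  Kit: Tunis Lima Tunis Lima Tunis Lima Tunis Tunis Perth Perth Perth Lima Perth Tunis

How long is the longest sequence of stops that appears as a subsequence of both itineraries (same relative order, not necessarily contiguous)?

9

Pick Tunis (Rae #2, Kit #3), Lima (Rae #3, Kit #4), Tunis (Rae #5, Kit #5), Lima (Rae #6, Kit #6), Perth (Rae #7, Kit #10), Perth (Rae #8, Kit #11), Lima (Rae #10, Kit #12), Perth (Rae #11, Kit #13), Tunis (Rae #13, Kit #14); all 9 stops appear in both, in order. Since dp[13][14] = 9, nothing longer is possible.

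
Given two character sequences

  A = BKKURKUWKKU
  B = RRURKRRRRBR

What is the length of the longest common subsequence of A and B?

Match U (A #4, B #3) → R (A #5, B #4) → K (A #6, B #5) — 3 characters in the same relative order in both. Since dp[11][11] = 3, nothing longer is possible.

3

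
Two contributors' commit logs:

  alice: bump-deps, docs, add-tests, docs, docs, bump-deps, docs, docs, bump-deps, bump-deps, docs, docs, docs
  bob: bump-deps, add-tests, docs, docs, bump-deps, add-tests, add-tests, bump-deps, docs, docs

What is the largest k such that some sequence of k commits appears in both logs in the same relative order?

Taking bump-deps at alice[1]=bob[1], add-tests at alice[3]=bob[2], docs at alice[4]=bob[3], docs at alice[5]=bob[4], bump-deps at alice[6]=bob[5], bump-deps at alice[10]=bob[8], docs at alice[12]=bob[9], docs at alice[13]=bob[10] gives a common subsequence of length 8, and the DP table's final entry dp[13][10] is also 8, so no common subsequence is longer.

8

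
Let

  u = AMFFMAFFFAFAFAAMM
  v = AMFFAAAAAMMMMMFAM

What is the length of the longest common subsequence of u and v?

Match A (u #1, v #1); then M (u #2, v #2); then F (u #3, v #3); then F (u #4, v #4); then A (u #6, v #5); then A (u #10, v #6); then A (u #12, v #7); then A (u #14, v #8); then A (u #15, v #9); then M (u #16, v #14); then M (u #17, v #17) — 11 characters in the same relative order in both. dp[17][17] = 11 confirms this is the maximum.

11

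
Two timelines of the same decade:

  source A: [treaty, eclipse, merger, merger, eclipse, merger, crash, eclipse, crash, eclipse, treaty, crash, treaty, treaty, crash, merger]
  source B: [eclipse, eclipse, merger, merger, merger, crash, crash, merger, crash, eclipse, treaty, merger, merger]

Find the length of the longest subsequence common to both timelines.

9

Pick eclipse (source A #2, source B #2), merger (source A #3, source B #3), merger (source A #4, source B #4), merger (source A #6, source B #5), crash (source A #7, source B #7), crash (source A #9, source B #9), eclipse (source A #10, source B #10), treaty (source A #11, source B #11), merger (source A #16, source B #13); all 9 events appear in both, in order, and the DP table's final entry dp[16][13] is also 9, so no common subsequence is longer.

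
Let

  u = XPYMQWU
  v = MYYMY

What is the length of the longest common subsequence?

2

Let dp[i][j] be the LCS length of the first i characters of u and the first j characters of v. dp[i][j] = dp[i-1][j-1]+1 when the i-th and j-th characters match, else max(dp[i-1][j], dp[i][j-1]).
    ·  M  Y  Y  M  Y
 ·  0  0  0  0  0  0
 X  0  0  0  0  0  0
 P  0  0  0  0  0  0
 Y  0  0  1  1  1  1
 M  0  1  1  1  2  2
 Q  0  1  1  1  2  2
 W  0  1  1  1  2  2
 U  0  1  1  1  2  2
dp[7][5] = 2. One LCS (by backtracking along matches): YM.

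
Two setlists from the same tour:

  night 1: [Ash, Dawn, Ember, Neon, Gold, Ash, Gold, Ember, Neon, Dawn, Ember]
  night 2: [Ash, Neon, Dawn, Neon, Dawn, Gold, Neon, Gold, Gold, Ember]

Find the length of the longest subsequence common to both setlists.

6

One common subsequence of length 6: Ash [1,1] → Dawn [2,5] → Neon [4,7] → Gold [5,8] → Gold [7,9] → Ember [11,10]. dp[11][10] = 6 confirms this is the maximum.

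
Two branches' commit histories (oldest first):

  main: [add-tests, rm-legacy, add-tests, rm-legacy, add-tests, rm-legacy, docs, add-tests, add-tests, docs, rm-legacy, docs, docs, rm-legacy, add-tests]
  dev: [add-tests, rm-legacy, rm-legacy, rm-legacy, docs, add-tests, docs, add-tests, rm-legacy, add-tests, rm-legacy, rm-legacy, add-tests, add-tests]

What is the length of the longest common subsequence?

Taking add-tests (main #1, dev #1), rm-legacy (main #2, dev #3), rm-legacy (main #4, dev #4), add-tests (main #5, dev #6), docs (main #7, dev #7), add-tests (main #8, dev #8), add-tests (main #9, dev #10), rm-legacy (main #11, dev #11), rm-legacy (main #14, dev #12), add-tests (main #15, dev #14) gives a common subsequence of length 10. dp[15][14] = 10 confirms this is the maximum.

10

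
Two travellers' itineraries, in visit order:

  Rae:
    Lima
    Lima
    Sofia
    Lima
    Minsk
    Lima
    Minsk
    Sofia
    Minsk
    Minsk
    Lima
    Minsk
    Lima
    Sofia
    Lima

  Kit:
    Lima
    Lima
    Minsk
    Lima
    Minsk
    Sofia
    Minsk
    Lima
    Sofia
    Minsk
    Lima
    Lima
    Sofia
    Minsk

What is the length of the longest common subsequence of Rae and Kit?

Taking Lima (Rae #2, Kit #1), Lima (Rae #4, Kit #2), Minsk (Rae #5, Kit #3), Lima (Rae #6, Kit #4), Minsk (Rae #7, Kit #5), Sofia (Rae #8, Kit #6), Minsk (Rae #9, Kit #7), Minsk (Rae #10, Kit #10), Lima (Rae #11, Kit #11), Lima (Rae #13, Kit #12), Sofia (Rae #14, Kit #13) gives a common subsequence of length 11. The LCS DP gives dp[15][14] = 11, so this is optimal.

11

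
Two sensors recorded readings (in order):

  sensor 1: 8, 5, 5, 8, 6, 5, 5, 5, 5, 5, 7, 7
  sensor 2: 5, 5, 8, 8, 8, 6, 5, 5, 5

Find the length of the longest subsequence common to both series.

Match 5 (sensor 1 #2, sensor 2 #1); then 5 (sensor 1 #3, sensor 2 #2); then 8 (sensor 1 #4, sensor 2 #5); then 6 (sensor 1 #5, sensor 2 #6); then 5 (sensor 1 #8, sensor 2 #7); then 5 (sensor 1 #9, sensor 2 #8); then 5 (sensor 1 #10, sensor 2 #9) — 7 values in the same relative order in both. The LCS DP gives dp[12][9] = 7, so this is optimal.

7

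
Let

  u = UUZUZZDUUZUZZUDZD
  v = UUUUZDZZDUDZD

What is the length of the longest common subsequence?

Match U at u[1]=v[2]; then U at u[2]=v[3]; then U at u[4]=v[4]; then Z at u[6]=v[5]; then D at u[7]=v[6]; then Z at u[10]=v[7]; then Z at u[12]=v[8]; then U at u[14]=v[10]; then D at u[15]=v[11]; then Z at u[16]=v[12]; then D at u[17]=v[13] — 11 characters in the same relative order in both. dp[17][13] = 11 confirms this is the maximum.

11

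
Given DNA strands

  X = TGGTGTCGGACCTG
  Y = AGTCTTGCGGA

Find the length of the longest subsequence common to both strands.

Match T (X #1, Y #5) → T (X #4, Y #6) → G (X #5, Y #7) → C (X #7, Y #8) → G (X #8, Y #9) → G (X #9, Y #10) → A (X #10, Y #11) — 7 bases in the same relative order in both. Since dp[14][11] = 7, nothing longer is possible.

7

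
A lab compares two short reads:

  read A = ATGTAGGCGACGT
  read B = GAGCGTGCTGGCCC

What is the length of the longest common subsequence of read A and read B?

One common subsequence of length 8: A at read A[1]=read B[2], T at read A[2]=read B[6], G at read A[3]=read B[7], T at read A[4]=read B[9], G at read A[6]=read B[10], G at read A[7]=read B[11], C at read A[8]=read B[13], C at read A[11]=read B[14]. Since dp[13][14] = 8, nothing longer is possible.

8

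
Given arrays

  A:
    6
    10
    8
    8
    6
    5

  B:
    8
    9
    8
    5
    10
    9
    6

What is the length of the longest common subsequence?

One common subsequence of length 3: 8 at A[3]=B[1], then 8 at A[4]=B[3], then 6 at A[5]=B[7]. Since dp[6][7] = 3, nothing longer is possible.

3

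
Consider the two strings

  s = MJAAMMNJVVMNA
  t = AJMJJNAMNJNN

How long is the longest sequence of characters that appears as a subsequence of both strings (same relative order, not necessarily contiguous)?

7

Taking M at s[1]=t[3]; then J at s[2]=t[5]; then A at s[4]=t[7]; then M at s[6]=t[8]; then N at s[7]=t[9]; then J at s[8]=t[10]; then N at s[12]=t[12] gives a common subsequence of length 7. The LCS DP gives dp[13][12] = 7, so this is optimal.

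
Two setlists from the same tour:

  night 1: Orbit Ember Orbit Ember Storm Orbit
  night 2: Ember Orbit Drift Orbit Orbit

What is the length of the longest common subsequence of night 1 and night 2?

Match Orbit at night 1[1]=night 2[2], then Orbit at night 1[3]=night 2[4], then Orbit at night 1[6]=night 2[5] — 3 songs in the same relative order in both. The LCS DP gives dp[6][5] = 3, so this is optimal.

3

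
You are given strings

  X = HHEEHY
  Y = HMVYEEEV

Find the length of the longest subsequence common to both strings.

Let dp[i][j] be the LCS length of the first i characters of X and the first j characters of Y. dp[i][j] = dp[i-1][j-1]+1 when the i-th and j-th characters match, else max(dp[i-1][j], dp[i][j-1]).
    ·  H  M  V  Y  E  E  E  V
 ·  0  0  0  0  0  0  0  0  0
 H  0  1  1  1  1  1  1  1  1
 H  0  1  1  1  1  1  1  1  1
 E  0  1  1  1  1  2  2  2  2
 E  0  1  1  1  1  2  3  3  3
 H  0  1  1  1  1  2  3  3  3
 Y  0  1  1  1  2  2  3  3  3
dp[6][8] = 3. One LCS (by backtracking along matches): HEE.

3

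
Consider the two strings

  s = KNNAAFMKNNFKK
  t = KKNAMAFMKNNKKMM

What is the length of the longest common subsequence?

11

Match K [1,2], then N [3,3], then A [4,4], then A [5,6], then F [6,7], then M [7,8], then K [8,9], then N [9,10], then N [10,11], then K [12,12], then K [13,13] — 11 characters in the same relative order in both. Since dp[13][15] = 11, nothing longer is possible.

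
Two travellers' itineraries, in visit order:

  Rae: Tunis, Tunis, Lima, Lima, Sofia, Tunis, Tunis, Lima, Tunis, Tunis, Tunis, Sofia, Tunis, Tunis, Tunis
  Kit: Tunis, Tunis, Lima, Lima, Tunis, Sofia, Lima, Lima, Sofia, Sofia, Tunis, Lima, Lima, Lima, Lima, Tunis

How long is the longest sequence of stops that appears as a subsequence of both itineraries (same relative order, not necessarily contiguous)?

Taking Tunis (Rae #1, Kit #1), Tunis (Rae #2, Kit #2), Lima (Rae #3, Kit #3), Lima (Rae #4, Kit #4), Sofia (Rae #5, Kit #6), Lima (Rae #8, Kit #8), Sofia (Rae #12, Kit #10), Tunis (Rae #13, Kit #11), Tunis (Rae #15, Kit #16) gives a common subsequence of length 9. The LCS DP gives dp[15][16] = 9, so this is optimal.

9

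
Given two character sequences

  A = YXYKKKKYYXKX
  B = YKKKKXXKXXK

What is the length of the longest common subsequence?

Match Y at A[3]=B[1]; then K at A[4]=B[2]; then K at A[5]=B[3]; then K at A[6]=B[4]; then K at A[7]=B[5]; then X at A[10]=B[7]; then K at A[11]=B[8]; then X at A[12]=B[10] — 8 characters in the same relative order in both. The LCS DP gives dp[12][11] = 8, so this is optimal.

8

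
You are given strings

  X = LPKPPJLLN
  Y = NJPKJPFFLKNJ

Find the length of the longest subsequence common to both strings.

One common subsequence of length 5: P (X #2, Y #3); then K (X #3, Y #4); then P (X #4, Y #6); then L (X #7, Y #9); then N (X #9, Y #11). Since dp[9][12] = 5, nothing longer is possible.

5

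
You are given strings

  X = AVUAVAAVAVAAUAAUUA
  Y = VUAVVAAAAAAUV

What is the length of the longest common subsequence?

One common subsequence of length 11: V (X #2, Y #1), then U (X #3, Y #2), then A (X #4, Y #3), then V (X #5, Y #5), then A (X #7, Y #6), then A (X #9, Y #7), then A (X #11, Y #8), then A (X #12, Y #9), then A (X #14, Y #10), then A (X #15, Y #11), then U (X #16, Y #12). dp[18][13] = 11 confirms this is the maximum.

11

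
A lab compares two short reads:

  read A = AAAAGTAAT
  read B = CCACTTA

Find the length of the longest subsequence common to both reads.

Let dp[i][j] be the LCS length of the first i bases of read A and the first j bases of read B. dp[i][j] = dp[i-1][j-1]+1 when the i-th and j-th bases match, else max(dp[i-1][j], dp[i][j-1]).
    ·  C  C  A  C  T  T  A
 ·  0  0  0  0  0  0  0  0
 A  0  0  0  1  1  1  1  1
 A  0  0  0  1  1  1  1  2
 A  0  0  0  1  1  1  1  2
 A  0  0  0  1  1  1  1  2
 G  0  0  0  1  1  1  1  2
 T  0  0  0  1  1  2  2  2
 A  0  0  0  1  1  2  2  3
 A  0  0  0  1  1  2  2  3
 T  0  0  0  1  1  2  3  3
dp[9][7] = 3. One LCS (by backtracking along matches): ATA.

3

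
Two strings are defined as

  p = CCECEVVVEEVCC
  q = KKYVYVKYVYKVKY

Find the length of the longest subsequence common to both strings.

4

Pick V [6,4], V [7,6], V [8,9], V [11,12]; all 4 characters appear in both, in order. dp[13][14] = 4 confirms this is the maximum.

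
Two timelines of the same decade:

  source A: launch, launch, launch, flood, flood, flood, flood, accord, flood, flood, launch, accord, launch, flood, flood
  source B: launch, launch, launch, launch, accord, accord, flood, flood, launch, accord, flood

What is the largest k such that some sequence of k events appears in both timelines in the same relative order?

9

Pick launch (source A #1, source B #2), then launch (source A #2, source B #3), then launch (source A #3, source B #4), then accord (source A #8, source B #6), then flood (source A #9, source B #7), then flood (source A #10, source B #8), then launch (source A #11, source B #9), then accord (source A #12, source B #10), then flood (source A #15, source B #11); all 9 events appear in both, in order. dp[15][11] = 9 confirms this is the maximum.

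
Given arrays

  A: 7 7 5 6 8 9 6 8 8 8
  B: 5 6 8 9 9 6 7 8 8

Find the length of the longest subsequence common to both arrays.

7

Pick 5 at A[3]=B[1], then 6 at A[4]=B[2], then 8 at A[5]=B[3], then 9 at A[6]=B[5], then 6 at A[7]=B[6], then 8 at A[9]=B[8], then 8 at A[10]=B[9]; all 7 values appear in both, in order. Since dp[10][9] = 7, nothing longer is possible.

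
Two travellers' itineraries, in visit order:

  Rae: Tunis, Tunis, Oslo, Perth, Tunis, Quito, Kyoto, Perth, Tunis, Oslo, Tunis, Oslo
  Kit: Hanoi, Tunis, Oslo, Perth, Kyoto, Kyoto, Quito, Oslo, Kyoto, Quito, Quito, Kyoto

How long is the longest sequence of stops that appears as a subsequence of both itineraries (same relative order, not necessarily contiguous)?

One common subsequence of length 5: Tunis at Rae[2]=Kit[2], Oslo at Rae[3]=Kit[3], Perth at Rae[4]=Kit[4], Quito at Rae[6]=Kit[11], Kyoto at Rae[7]=Kit[12], and the DP table's final entry dp[12][12] is also 5, so no common subsequence is longer.

5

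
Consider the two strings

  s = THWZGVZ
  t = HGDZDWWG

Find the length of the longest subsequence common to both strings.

Match H [2,1], W [3,7], G [5,8] — 3 characters in the same relative order in both. Since dp[7][8] = 3, nothing longer is possible.

3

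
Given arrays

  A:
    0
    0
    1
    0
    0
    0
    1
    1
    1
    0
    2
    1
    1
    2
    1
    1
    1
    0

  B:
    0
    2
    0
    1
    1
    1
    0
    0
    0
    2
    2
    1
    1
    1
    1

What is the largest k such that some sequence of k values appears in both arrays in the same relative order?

Taking 0 at A[1]=B[1] → 0 at A[2]=B[3] → 1 at A[3]=B[6] → 0 at A[4]=B[7] → 0 at A[5]=B[8] → 0 at A[6]=B[9] → 2 at A[11]=B[11] → 1 at A[13]=B[12] → 1 at A[15]=B[13] → 1 at A[16]=B[14] → 1 at A[17]=B[15] gives a common subsequence of length 11. Since dp[18][15] = 11, nothing longer is possible.

11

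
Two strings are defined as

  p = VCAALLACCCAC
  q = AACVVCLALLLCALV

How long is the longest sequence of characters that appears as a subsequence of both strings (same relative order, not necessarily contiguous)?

7

Match V [1,5], then C [2,6], then A [3,8], then L [5,10], then L [6,11], then C [10,12], then A [11,13] — 7 characters in the same relative order in both. dp[12][15] = 7 confirms this is the maximum.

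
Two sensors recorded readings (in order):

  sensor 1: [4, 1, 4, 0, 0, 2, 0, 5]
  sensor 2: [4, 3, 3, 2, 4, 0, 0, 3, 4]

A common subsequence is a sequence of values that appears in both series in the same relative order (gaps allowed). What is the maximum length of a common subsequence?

Taking 4 at sensor 1[1]=sensor 2[1]; then 4 at sensor 1[3]=sensor 2[5]; then 0 at sensor 1[4]=sensor 2[6]; then 0 at sensor 1[5]=sensor 2[7] gives a common subsequence of length 4. The LCS DP gives dp[8][9] = 4, so this is optimal.

4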